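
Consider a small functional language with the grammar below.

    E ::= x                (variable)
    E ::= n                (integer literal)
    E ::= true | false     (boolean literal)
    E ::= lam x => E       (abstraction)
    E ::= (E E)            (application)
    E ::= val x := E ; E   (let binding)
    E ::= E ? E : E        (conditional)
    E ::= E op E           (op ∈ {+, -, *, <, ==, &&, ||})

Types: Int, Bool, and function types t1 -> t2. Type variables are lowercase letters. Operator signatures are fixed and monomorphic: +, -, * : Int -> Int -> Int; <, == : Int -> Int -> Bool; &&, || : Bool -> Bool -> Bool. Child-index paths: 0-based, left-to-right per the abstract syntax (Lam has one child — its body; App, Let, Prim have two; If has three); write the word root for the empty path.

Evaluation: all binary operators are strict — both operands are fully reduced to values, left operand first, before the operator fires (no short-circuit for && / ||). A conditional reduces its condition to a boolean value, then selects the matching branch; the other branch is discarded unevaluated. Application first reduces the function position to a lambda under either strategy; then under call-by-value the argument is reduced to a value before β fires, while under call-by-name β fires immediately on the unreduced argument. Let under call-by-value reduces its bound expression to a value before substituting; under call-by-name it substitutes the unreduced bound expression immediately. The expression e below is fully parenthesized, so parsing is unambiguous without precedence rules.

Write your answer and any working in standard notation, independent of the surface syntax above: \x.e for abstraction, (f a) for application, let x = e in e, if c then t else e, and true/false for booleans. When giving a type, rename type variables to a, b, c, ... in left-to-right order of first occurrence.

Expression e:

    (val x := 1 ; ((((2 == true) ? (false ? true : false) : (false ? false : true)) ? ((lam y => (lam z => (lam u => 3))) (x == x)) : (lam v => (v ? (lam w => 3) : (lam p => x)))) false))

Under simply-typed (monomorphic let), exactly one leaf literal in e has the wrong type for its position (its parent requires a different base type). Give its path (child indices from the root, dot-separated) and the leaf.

Derivation:
let x : Int
  unify Int ~ Int
  unify Bool ~ Int
  FAIL: mismatch Bool ~ Int

Answer: 1.0.0.0.1 : true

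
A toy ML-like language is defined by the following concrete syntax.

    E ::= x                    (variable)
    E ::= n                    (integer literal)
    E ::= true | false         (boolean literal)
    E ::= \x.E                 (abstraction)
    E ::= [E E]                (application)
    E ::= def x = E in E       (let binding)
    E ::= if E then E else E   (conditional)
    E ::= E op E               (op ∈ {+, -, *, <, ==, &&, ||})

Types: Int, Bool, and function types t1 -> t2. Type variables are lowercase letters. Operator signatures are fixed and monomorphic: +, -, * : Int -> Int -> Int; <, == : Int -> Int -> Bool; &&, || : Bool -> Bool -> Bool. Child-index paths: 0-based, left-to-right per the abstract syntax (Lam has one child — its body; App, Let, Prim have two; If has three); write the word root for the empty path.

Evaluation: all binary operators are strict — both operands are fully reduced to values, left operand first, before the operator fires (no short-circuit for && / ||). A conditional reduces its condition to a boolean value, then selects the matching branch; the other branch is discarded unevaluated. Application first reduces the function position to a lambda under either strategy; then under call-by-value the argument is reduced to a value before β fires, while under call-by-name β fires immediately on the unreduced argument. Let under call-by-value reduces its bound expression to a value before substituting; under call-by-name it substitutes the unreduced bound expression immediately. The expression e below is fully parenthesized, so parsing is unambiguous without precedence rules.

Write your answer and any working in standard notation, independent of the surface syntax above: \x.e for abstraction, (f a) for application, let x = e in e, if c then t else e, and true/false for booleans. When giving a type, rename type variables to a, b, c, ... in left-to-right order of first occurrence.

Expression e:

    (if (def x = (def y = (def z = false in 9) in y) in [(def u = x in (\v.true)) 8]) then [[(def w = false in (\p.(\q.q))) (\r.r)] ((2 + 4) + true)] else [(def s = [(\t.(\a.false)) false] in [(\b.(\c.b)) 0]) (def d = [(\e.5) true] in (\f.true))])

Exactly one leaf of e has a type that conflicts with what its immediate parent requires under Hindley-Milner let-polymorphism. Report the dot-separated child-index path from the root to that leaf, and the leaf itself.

Answer: 1.1.1 : true

Derivation:
let z : Bool
let y : Int
y : Int
let x : Int
x : Int
let u : Int
\v._ : a -> Bool
  unify a -> Bool ~ Int -> b
  unify a ~ Int
  unify Bool ~ b
_ _ : Bool
  unify Bool ~ Bool
let w : Bool
q : d
\q._ : d -> d
\p._ : c -> d -> d
r : e
\r._ : e -> e
  unify c -> d -> d ~ (e -> e) -> f
  unify c ~ e -> e
  unify d -> d ~ f
_ _ : d -> d
  unify Int ~ Int
  unify Int ~ Int
  unify Int ~ Int
  unify Bool ~ Int
  FAIL: mismatch Bool ~ Int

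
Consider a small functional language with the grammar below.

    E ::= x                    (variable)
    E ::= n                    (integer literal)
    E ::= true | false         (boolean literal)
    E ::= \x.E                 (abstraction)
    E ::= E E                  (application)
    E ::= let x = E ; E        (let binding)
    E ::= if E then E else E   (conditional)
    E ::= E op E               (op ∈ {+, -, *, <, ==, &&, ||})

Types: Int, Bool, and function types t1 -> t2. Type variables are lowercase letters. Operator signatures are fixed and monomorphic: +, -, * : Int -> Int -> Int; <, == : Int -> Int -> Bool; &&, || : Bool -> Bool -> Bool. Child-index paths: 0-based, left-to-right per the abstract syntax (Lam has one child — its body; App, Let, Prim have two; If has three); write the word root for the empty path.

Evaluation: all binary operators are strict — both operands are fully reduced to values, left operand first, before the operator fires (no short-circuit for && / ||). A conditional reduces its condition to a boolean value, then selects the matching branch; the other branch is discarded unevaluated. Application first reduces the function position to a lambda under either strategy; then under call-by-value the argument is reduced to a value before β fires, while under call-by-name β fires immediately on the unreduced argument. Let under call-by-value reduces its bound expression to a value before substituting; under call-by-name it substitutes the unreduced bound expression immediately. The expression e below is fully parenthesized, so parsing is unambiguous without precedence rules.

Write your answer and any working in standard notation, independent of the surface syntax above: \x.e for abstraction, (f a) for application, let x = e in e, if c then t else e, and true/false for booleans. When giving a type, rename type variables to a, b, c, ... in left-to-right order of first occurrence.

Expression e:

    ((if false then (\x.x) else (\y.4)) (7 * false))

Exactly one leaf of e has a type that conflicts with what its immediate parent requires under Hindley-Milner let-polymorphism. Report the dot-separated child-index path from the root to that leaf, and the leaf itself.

Answer: 1.1 : false

Trace:
  unify Bool ~ Bool
x : a
\x._ : a -> a
\y._ : b -> Int
  unify a -> a ~ b -> Int
  unify a ~ b
  unify b ~ Int
  unify Int ~ Int
  unify Bool ~ Int
  FAIL: mismatch Bool ~ Int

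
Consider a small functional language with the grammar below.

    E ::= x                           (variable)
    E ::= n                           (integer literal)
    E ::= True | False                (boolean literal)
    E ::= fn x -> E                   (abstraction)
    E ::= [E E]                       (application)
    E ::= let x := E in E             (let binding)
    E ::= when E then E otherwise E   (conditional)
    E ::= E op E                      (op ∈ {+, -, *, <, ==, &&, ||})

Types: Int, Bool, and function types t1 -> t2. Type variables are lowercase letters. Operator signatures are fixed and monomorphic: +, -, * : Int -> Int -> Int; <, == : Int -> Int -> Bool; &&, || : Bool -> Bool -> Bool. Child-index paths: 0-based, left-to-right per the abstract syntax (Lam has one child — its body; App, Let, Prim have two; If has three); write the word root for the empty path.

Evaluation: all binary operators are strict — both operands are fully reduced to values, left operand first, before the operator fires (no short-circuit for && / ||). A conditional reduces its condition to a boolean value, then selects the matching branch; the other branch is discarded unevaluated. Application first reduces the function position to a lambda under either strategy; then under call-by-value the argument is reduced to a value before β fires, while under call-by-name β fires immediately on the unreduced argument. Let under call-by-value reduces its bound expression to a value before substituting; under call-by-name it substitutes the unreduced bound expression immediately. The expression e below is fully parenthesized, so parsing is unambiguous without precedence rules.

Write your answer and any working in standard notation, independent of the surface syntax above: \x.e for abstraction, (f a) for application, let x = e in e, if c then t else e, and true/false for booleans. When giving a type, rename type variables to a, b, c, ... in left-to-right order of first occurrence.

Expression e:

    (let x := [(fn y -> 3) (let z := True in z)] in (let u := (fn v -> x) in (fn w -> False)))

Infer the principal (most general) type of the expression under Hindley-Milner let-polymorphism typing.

Answer: a -> Bool

Derivation:
\y._ : a -> Int
let z : Bool
z : Bool
  unify a -> Int ~ Bool -> b
  unify a ~ Bool
  unify Int ~ b
_ _ : Int
let x : Int
x : Int
\v._ : c -> Int
let u : forall. c -> Int
\w._ : d -> Bool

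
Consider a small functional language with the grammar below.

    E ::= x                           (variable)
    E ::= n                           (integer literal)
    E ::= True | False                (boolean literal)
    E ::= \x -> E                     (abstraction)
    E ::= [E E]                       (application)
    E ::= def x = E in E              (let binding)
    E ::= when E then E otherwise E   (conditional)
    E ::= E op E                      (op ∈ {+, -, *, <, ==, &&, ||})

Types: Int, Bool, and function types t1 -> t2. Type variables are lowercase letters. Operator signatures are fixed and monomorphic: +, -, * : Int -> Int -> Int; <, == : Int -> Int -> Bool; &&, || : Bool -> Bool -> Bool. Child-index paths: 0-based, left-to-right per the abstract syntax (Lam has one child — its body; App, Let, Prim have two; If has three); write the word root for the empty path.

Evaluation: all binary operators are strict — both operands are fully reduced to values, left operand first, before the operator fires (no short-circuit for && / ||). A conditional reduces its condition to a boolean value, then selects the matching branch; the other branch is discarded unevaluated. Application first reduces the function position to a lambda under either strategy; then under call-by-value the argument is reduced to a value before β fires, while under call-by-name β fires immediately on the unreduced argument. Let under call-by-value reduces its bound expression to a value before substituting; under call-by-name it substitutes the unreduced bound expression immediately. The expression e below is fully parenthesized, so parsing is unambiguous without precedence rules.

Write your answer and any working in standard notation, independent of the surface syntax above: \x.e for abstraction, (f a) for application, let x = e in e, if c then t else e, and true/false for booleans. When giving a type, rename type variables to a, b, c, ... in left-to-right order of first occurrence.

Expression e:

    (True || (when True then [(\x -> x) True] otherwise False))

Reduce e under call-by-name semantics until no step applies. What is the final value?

Working:
step 0: (true || (if true then ((\x.x) true) else false))
step 1: [if@1] (true || ((\x.x) true))
step 2: [beta@1] (true || true)
step 3: [delta@root] true

Answer: true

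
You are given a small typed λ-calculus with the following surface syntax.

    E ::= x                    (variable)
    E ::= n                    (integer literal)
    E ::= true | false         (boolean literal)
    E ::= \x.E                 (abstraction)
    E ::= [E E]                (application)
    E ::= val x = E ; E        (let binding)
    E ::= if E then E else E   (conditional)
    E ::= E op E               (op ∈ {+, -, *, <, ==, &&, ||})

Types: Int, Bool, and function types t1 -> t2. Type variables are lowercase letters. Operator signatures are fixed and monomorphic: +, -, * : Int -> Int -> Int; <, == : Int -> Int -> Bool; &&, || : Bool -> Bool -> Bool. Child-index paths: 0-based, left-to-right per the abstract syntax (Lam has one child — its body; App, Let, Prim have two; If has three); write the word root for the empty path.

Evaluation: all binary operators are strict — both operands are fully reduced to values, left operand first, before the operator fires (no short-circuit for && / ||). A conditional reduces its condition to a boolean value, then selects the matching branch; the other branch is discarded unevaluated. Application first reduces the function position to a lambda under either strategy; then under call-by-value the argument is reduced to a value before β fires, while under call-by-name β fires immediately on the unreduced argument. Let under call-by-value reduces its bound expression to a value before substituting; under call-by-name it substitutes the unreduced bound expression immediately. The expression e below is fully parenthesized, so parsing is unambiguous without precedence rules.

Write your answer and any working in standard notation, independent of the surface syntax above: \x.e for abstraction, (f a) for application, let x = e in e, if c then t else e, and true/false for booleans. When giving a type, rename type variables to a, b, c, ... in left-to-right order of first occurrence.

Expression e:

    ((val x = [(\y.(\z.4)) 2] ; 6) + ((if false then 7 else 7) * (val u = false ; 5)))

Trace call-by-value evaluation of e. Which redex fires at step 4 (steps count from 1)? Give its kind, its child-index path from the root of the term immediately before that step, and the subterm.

Working:
step 0: ((let x = ((\y.(\z.4)) 2) in 6) + ((if false then 7 else 7) * (let u = false in 5)))
step 1: [beta@0.0] ((let x = (\z.4) in 6) + ((if false then 7 else 7) * (let u = false in 5)))
step 2: [let@0] (6 + ((if false then 7 else 7) * (let u = false in 5)))
step 3: [if@1.0] (6 + (7 * (let u = false in 5)))
step 4: [let@1.1] (6 + (7 * 5))

Answer: let at 1.1 : (let u = false in 5)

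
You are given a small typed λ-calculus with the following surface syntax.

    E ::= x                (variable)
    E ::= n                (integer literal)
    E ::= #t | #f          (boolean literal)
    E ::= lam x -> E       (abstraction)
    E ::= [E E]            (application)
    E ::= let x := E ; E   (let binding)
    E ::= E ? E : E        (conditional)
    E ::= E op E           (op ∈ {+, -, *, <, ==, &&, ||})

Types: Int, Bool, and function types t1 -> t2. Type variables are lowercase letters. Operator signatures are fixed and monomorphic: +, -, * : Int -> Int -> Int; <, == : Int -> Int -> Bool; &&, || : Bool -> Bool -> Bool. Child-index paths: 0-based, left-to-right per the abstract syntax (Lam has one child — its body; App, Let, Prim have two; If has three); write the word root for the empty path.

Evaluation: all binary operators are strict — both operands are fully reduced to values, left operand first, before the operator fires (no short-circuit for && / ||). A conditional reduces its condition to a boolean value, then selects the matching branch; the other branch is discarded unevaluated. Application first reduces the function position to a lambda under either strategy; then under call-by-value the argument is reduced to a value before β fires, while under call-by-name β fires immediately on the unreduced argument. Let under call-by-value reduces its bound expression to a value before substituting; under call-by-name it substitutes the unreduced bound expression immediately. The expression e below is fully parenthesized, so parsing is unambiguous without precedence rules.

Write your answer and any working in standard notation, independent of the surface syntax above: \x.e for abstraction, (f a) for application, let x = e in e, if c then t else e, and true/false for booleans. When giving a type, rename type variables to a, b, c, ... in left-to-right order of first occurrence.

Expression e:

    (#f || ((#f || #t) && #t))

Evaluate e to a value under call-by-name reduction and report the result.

Answer: true

Trace:
step 0: (false || ((false || true) && true))
step 1: [delta@1.0] (false || (true && true))
step 2: [delta@1] (false || true)
step 3: [delta@root] true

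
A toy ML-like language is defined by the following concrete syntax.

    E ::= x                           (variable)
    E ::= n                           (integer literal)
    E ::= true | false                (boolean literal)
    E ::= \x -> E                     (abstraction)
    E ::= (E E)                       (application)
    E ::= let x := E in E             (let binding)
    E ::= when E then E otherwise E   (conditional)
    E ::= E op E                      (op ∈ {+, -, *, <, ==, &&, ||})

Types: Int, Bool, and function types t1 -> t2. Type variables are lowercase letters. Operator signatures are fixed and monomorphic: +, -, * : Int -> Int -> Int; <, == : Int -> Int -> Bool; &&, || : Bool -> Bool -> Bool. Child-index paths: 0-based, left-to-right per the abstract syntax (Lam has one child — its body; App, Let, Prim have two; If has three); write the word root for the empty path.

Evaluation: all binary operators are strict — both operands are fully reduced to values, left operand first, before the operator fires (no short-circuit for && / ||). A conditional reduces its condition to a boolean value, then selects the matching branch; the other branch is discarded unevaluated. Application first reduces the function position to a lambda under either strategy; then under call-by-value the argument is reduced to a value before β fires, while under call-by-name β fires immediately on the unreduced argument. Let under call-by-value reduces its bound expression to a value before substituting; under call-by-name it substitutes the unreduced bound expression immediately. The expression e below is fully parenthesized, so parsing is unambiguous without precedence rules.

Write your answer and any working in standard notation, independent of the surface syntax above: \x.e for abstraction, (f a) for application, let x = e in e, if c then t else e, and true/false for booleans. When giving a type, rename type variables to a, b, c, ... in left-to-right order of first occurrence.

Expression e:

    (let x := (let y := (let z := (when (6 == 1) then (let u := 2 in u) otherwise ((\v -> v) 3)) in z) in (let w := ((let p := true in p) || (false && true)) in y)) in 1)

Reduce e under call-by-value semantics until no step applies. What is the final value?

Answer: 1

Derivation:
step 0: (let x = (let y = (let z = (if (6 == 1) then (let u = 2 in u) else ((\v.v) 3)) in z) in (let w = ((let p = true in p) || (false && true)) in y)) in 1)
step 1: [delta@0.0.0.0] (let x = (let y = (let z = (if false then (let u = 2 in u) else ((\v.v) 3)) in z) in (let w = ((let p = true in p) || (false && true)) in y)) in 1)
step 2: [if@0.0.0] (let x = (let y = (let z = ((\v.v) 3) in z) in (let w = ((let p = true in p) || (false && true)) in y)) in 1)
step 3: [beta@0.0.0] (let x = (let y = (let z = 3 in z) in (let w = ((let p = true in p) || (false && true)) in y)) in 1)
step 4: [let@0.0] (let x = (let y = 3 in (let w = ((let p = true in p) || (false && true)) in y)) in 1)
step 5: [let@0] (let x = (let w = ((let p = true in p) || (false && true)) in 3) in 1)
step 6: [let@0.0.0] (let x = (let w = (true || (false && true)) in 3) in 1)
step 7: [delta@0.0.1] (let x = (let w = (true || false) in 3) in 1)
step 8: [delta@0.0] (let x = (let w = true in 3) in 1)
step 9: [let@0] (let x = 3 in 1)
step 10: [let@root] 1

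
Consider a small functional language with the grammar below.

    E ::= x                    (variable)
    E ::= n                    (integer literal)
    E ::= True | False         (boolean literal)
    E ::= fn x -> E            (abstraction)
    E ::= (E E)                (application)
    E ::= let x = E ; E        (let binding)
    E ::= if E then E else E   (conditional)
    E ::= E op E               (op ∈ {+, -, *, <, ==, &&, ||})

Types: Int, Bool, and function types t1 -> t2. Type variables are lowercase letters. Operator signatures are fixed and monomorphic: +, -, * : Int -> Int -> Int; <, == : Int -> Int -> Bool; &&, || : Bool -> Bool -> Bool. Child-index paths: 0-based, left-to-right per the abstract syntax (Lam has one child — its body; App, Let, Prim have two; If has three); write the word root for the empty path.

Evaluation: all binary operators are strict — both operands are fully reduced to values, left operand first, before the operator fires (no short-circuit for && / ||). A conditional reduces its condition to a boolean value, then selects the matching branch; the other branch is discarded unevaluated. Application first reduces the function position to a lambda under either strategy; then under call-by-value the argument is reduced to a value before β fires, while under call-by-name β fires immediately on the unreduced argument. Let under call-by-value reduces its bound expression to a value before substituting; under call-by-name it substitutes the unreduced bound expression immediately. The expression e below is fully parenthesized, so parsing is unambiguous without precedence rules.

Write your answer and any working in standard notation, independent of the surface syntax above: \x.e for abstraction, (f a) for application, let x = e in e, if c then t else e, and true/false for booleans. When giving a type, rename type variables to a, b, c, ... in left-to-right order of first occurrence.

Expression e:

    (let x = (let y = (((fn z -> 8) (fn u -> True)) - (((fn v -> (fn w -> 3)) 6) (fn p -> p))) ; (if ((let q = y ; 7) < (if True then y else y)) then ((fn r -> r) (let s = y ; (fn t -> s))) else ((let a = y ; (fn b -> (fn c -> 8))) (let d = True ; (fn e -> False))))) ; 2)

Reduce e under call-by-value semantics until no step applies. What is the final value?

Derivation:
step 0: (let x = (let y = (((\z.8) (\u.true)) - (((\v.(\w.3)) 6) (\p.p))) in (if ((let q = y in 7) < (if true then y else y)) then ((\r.r) (let s = y in (\t.s))) else ((let a = y in (\b.(\c.8))) (let d = true in (\e.false))))) in 2)
step 1: [beta@0.0.0] (let x = (let y = (8 - (((\v.(\w.3)) 6) (\p.p))) in (if ((let q = y in 7) < (if true then y else y)) then ((\r.r) (let s = y in (\t.s))) else ((let a = y in (\b.(\c.8))) (let d = true in (\e.false))))) in 2)
step 2: [beta@0.0.1.0] (let x = (let y = (8 - ((\w.3) (\p.p))) in (if ((let q = y in 7) < (if true then y else y)) then ((\r.r) (let s = y in (\t.s))) else ((let a = y in (\b.(\c.8))) (let d = true in (\e.false))))) in 2)
step 3: [beta@0.0.1] (let x = (let y = (8 - 3) in (if ((let q = y in 7) < (if true then y else y)) then ((\r.r) (let s = y in (\t.s))) else ((let a = y in (\b.(\c.8))) (let d = true in (\e.false))))) in 2)
step 4: [delta@0.0] (let x = (let y = 5 in (if ((let q = y in 7) < (if true then y else y)) then ((\r.r) (let s = y in (\t.s))) else ((let a = y in (\b.(\c.8))) (let d = true in (\e.false))))) in 2)
step 5: [let@0] (let x = (if ((let q = 5 in 7) < (if true then 5 else 5)) then ((\r.r) (let s = 5 in (\t.s))) else ((let a = 5 in (\b.(\c.8))) (let d = true in (\e.false)))) in 2)
step 6: [let@0.0.0] (let x = (if (7 < (if true then 5 else 5)) then ((\r.r) (let s = 5 in (\t.s))) else ((let a = 5 in (\b.(\c.8))) (let d = true in (\e.false)))) in 2)
step 7: [if@0.0.1] (let x = (if (7 < 5) then ((\r.r) (let s = 5 in (\t.s))) else ((let a = 5 in (\b.(\c.8))) (let d = true in (\e.false)))) in 2)
step 8: [delta@0.0] (let x = (if false then ((\r.r) (let s = 5 in (\t.s))) else ((let a = 5 in (\b.(\c.8))) (let d = true in (\e.false)))) in 2)
step 9: [if@0] (let x = ((let a = 5 in (\b.(\c.8))) (let d = true in (\e.false))) in 2)
step 10: [let@0.0] (let x = ((\b.(\c.8)) (let d = true in (\e.false))) in 2)
step 11: [let@0.1] (let x = ((\b.(\c.8)) (\e.false)) in 2)
step 12: [beta@0] (let x = (\c.8) in 2)
step 13: [let@root] 2

Answer: 2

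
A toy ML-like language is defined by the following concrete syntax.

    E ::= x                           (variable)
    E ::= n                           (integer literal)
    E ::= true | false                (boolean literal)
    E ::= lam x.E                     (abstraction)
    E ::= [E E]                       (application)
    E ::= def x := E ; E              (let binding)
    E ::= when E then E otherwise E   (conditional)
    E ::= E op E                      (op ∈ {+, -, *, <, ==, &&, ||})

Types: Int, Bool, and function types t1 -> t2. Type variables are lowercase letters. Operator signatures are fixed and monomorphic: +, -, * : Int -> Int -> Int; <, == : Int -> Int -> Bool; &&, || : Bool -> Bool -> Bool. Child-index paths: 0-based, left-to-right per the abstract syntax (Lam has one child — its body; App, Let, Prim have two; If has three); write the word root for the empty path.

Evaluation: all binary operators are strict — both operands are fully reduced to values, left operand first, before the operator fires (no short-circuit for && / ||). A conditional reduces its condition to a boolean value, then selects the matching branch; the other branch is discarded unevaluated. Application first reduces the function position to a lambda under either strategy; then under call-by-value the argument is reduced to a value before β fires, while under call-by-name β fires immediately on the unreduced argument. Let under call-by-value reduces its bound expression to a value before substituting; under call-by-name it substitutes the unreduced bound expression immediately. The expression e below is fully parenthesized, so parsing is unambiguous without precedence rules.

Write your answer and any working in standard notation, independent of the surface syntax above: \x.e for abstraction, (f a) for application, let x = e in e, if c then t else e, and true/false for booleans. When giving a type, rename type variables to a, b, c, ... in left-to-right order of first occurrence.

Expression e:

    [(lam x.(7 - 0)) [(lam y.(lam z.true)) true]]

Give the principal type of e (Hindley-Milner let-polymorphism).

Answer: Int

Trace:
  unify Int ~ Int
  unify Int ~ Int
\x._ : a -> Int
\z._ : c -> Bool
\y._ : b -> c -> Bool
  unify b -> c -> Bool ~ Bool -> d
  unify b ~ Bool
  unify c -> Bool ~ d
_ _ : c -> Bool
  unify a -> Int ~ (c -> Bool) -> e
  unify a ~ c -> Bool
  unify Int ~ e
_ _ : Int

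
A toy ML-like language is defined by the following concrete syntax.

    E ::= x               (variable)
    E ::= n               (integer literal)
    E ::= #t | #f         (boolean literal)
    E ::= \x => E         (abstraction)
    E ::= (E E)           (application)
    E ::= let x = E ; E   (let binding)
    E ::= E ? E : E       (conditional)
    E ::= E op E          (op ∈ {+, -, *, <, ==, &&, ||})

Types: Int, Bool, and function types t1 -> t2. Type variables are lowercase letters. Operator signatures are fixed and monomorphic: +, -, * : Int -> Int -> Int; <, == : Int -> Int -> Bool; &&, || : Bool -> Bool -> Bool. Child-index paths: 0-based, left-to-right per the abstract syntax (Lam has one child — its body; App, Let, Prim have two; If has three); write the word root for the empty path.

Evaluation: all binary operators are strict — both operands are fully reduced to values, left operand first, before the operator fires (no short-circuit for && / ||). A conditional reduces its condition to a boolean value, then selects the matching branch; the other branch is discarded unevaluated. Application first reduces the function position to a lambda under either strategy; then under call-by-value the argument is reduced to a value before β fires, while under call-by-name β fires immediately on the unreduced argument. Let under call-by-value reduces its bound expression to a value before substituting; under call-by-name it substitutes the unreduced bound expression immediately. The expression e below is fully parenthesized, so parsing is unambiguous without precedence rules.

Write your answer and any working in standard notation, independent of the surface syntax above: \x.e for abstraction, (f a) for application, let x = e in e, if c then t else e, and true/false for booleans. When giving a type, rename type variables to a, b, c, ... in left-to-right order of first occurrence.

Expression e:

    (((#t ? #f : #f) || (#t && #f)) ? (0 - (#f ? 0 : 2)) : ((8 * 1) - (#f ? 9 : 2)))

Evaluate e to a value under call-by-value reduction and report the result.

Derivation:
step 0: (if ((if true then false else false) || (true && false)) then (0 - (if false then 0 else 2)) else ((8 * 1) - (if false then 9 else 2)))
step 1: [if@0.0] (if (false || (true && false)) then (0 - (if false then 0 else 2)) else ((8 * 1) - (if false then 9 else 2)))
step 2: [delta@0.1] (if (false || false) then (0 - (if false then 0 else 2)) else ((8 * 1) - (if false then 9 else 2)))
step 3: [delta@0] (if false then (0 - (if false then 0 else 2)) else ((8 * 1) - (if false then 9 else 2)))
step 4: [if@root] ((8 * 1) - (if false then 9 else 2))
step 5: [delta@0] (8 - (if false then 9 else 2))
step 6: [if@1] (8 - 2)
step 7: [delta@root] 6

Answer: 6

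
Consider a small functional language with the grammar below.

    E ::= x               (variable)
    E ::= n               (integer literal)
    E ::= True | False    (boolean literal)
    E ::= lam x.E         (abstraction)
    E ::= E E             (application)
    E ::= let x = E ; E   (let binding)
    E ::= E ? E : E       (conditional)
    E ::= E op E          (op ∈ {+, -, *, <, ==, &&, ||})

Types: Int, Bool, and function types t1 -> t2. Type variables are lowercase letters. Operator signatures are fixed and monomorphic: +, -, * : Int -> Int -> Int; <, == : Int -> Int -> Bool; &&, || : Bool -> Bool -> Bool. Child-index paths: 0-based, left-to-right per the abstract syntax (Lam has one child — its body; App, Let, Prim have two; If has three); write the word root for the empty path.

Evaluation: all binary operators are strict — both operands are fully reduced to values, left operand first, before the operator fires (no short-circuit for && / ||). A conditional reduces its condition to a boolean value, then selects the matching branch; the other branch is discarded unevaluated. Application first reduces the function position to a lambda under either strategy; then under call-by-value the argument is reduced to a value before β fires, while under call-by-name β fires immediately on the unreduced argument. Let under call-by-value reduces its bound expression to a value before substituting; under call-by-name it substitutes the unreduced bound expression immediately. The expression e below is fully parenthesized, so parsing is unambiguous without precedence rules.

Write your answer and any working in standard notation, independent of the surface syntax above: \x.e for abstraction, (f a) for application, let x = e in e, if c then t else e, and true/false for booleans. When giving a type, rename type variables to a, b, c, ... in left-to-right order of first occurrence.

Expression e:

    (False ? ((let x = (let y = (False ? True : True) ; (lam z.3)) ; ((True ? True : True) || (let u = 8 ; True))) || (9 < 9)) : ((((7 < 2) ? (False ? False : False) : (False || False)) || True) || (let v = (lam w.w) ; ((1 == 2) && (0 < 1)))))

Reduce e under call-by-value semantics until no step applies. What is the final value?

Trace:
step 0: (if false then ((let x = (let y = (if false then true else true) in (\z.3)) in ((if true then true else true) || (let u = 8 in true))) || (9 < 9)) else (((if (7 < 2) then (if false then false else false) else (false || false)) || true) || (let v = (\w.w) in ((1 == 2) && (0 < 1)))))
step 1: [if@root] (((if (7 < 2) then (if false then false else false) else (false || false)) || true) || (let v = (\w.w) in ((1 == 2) && (0 < 1))))
step 2: [delta@0.0.0] (((if false then (if false then false else false) else (false || false)) || true) || (let v = (\w.w) in ((1 == 2) && (0 < 1))))
step 3: [if@0.0] (((false || false) || true) || (let v = (\w.w) in ((1 == 2) && (0 < 1))))
step 4: [delta@0.0] ((false || true) || (let v = (\w.w) in ((1 == 2) && (0 < 1))))
step 5: [delta@0] (true || (let v = (\w.w) in ((1 == 2) && (0 < 1))))
step 6: [let@1] (true || ((1 == 2) && (0 < 1)))
step 7: [delta@1.0] (true || (false && (0 < 1)))
step 8: [delta@1.1] (true || (false && true))
step 9: [delta@1] (true || false)
step 10: [delta@root] true

Answer: true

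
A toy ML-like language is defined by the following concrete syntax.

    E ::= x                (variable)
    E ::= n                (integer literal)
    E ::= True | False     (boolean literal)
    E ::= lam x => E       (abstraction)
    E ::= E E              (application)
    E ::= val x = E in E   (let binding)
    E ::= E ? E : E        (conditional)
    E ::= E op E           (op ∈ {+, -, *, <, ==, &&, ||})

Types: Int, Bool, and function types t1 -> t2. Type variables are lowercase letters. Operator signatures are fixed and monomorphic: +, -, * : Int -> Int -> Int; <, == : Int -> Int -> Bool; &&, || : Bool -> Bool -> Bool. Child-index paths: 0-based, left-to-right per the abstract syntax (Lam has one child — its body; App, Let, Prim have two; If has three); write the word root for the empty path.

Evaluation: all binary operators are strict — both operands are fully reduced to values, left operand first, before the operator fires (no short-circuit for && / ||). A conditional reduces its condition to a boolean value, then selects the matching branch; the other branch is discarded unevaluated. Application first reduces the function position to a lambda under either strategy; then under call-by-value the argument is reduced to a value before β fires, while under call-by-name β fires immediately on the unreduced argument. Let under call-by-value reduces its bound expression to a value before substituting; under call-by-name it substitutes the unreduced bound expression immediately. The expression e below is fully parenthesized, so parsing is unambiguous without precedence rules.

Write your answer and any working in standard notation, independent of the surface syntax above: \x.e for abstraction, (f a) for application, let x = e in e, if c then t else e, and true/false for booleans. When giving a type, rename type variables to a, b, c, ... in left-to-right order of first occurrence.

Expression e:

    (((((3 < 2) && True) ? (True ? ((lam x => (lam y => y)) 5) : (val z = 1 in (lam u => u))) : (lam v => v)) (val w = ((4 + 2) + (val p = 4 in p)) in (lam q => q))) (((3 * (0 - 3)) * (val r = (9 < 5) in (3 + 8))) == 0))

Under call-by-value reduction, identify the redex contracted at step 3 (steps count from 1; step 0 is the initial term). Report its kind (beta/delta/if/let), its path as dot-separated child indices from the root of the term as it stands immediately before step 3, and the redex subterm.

Working:
step 0: (((if ((3 < 2) && true) then (if true then ((\x.(\y.y)) 5) else (let z = 1 in (\u.u))) else (\v.v)) (let w = ((4 + 2) + (let p = 4 in p)) in (\q.q))) (((3 * (0 - 3)) * (let r = (9 < 5) in (3 + 8))) == 0))
step 1: [delta@0.0.0.0] (((if (false && true) then (if true then ((\x.(\y.y)) 5) else (let z = 1 in (\u.u))) else (\v.v)) (let w = ((4 + 2) + (let p = 4 in p)) in (\q.q))) (((3 * (0 - 3)) * (let r = (9 < 5) in (3 + 8))) == 0))
step 2: [delta@0.0.0] (((if false then (if true then ((\x.(\y.y)) 5) else (let z = 1 in (\u.u))) else (\v.v)) (let w = ((4 + 2) + (let p = 4 in p)) in (\q.q))) (((3 * (0 - 3)) * (let r = (9 < 5) in (3 + 8))) == 0))
step 3: [if@0.0] (((\v.v) (let w = ((4 + 2) + (let p = 4 in p)) in (\q.q))) (((3 * (0 - 3)) * (let r = (9 < 5) in (3 + 8))) == 0))

Answer: if at 0.0 : (if false then (if true then ((\x.(\y.y)) 5) else (let z = 1 in (\u.u))) else (\v.v))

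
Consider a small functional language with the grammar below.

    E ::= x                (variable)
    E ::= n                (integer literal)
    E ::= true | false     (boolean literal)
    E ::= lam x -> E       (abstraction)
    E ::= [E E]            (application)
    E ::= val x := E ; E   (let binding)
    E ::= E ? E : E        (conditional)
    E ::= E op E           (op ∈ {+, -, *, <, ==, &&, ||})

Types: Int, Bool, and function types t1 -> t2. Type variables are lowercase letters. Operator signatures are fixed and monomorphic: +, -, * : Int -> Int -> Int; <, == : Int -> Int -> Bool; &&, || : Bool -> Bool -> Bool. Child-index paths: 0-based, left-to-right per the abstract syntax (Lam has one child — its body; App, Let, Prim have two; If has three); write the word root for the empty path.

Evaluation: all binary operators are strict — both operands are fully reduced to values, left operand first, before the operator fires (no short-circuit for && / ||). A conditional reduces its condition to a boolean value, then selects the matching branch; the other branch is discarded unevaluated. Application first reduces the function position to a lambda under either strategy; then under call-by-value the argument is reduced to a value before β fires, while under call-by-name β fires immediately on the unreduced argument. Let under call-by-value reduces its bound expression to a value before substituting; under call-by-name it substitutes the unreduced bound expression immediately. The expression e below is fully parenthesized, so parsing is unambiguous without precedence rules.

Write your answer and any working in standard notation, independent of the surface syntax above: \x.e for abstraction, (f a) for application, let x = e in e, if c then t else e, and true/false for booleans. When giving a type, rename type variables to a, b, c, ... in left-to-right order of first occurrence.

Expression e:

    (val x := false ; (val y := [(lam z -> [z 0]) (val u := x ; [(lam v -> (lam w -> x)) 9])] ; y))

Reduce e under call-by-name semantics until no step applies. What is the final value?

Answer: false

Working:
step 0: (let x = false in (let y = ((\z.(z 0)) (let u = x in ((\v.(\w.x)) 9))) in y))
step 1: [let@root] (let y = ((\z.(z 0)) (let u = false in ((\v.(\w.false)) 9))) in y)
step 2: [let@root] ((\z.(z 0)) (let u = false in ((\v.(\w.false)) 9)))
step 3: [beta@root] ((let u = false in ((\v.(\w.false)) 9)) 0)
step 4: [let@0] (((\v.(\w.false)) 9) 0)
step 5: [beta@0] ((\w.false) 0)
step 6: [beta@root] false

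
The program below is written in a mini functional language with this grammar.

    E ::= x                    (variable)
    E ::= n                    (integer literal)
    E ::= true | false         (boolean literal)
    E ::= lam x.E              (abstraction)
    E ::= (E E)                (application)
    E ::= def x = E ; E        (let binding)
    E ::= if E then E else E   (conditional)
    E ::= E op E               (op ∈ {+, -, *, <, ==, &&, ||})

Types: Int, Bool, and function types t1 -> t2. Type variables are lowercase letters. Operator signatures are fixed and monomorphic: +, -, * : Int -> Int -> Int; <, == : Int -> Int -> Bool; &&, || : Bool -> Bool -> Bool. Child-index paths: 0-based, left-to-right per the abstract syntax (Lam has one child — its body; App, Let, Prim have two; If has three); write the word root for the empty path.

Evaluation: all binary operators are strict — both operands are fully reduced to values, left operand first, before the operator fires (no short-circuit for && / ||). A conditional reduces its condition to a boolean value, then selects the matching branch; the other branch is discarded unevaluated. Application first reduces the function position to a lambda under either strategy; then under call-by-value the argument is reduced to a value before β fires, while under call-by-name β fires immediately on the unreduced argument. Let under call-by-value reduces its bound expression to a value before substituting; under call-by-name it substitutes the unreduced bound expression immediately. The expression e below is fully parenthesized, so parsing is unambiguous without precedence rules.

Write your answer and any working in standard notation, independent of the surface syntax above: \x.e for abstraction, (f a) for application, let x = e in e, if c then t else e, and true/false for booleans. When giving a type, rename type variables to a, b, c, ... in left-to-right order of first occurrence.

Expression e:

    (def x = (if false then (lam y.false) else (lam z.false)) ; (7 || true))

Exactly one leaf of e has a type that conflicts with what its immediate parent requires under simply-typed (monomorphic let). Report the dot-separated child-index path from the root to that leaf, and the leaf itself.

Derivation:
  unify Bool ~ Bool
\y._ : a -> Bool
\z._ : b -> Bool
  unify a -> Bool ~ b -> Bool
  unify a ~ b
  unify Bool ~ Bool
let x : b -> Bool
  unify Int ~ Bool
  FAIL: mismatch Int ~ Bool

Answer: 1.0 : 7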